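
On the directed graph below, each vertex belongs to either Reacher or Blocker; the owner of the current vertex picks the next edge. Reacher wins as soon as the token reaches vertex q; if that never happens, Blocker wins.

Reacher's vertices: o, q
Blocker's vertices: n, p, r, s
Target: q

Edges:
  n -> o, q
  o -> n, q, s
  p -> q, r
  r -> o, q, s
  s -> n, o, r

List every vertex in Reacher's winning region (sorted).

n, o, q

A0 = {q}
A1: add {o} — o (Reacher) has o→q.
A2: add {n} — n (Blocker): all of {o, q} already in.
A3 = A2; e.g. p (Blocker) can still go to r. Fixed point.
Reacher's winning region = {n, o, q}.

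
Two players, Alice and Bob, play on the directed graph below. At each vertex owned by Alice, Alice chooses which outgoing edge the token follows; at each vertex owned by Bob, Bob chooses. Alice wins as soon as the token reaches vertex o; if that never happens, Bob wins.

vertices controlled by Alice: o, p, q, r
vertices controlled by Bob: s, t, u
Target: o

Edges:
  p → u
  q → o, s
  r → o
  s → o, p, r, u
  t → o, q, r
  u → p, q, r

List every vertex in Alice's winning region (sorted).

A0 = {o}
A1: add {q, r} — q (Alice) has q→o; r (Alice) has r→o.
A2: add {t} — t (Bob): all of {o, q, r} already in.
A3 = A2; e.g. p (Alice) has no edge into A2. Fixed point.
Alice's winning region = {o, q, r, t}.

o, q, r, t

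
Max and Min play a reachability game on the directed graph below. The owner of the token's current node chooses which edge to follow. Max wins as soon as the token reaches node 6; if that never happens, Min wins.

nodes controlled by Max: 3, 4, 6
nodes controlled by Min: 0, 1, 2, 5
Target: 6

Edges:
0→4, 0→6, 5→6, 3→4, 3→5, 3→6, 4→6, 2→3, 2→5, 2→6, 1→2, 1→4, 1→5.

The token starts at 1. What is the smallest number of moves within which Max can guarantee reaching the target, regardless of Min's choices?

A0 = {6}
A1: add {3, 4, 5} — 3 (Max) has 3→6; 4 (Max) has 4→6; 5 (Min): all of {6} already in.
A2: add {0, 2} — 0 (Min): all of {4, 6} already in; 2 (Min): all of {3, 5, 6} already in.
A3: add {1} — 1 (Min): all of {2, 4, 5} already in.
A3 = all vertices. Fixed point.
1 enters the attractor at level 3, so Max can force the target in 3 moves from there.

3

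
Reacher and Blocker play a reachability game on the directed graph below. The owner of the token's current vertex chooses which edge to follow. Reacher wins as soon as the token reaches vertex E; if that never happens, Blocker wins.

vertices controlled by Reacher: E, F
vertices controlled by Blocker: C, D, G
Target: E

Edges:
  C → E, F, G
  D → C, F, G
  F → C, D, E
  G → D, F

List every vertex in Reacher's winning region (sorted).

E, F

A0 = {E}
A1: add {F} — F (Reacher) has F→E.
A2 = A1; e.g. C (Blocker) can still go to G. Fixed point.
Reacher's winning region = {E, F}.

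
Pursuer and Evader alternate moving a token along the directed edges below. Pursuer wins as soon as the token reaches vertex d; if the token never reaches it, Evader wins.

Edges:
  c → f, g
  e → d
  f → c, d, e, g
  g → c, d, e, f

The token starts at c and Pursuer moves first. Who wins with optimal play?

Evader

Track states (vertex, player-to-move).
A0 = {(d,Pursuer), (d,Evader)}
A1: add {(e,Pursuer), (e,Evader), (f,Pursuer), (g,Pursuer)}.
A2: add {(c,Evader)}.
A3 = A2; e.g. (c,Pursuer) stays out. (c,Pursuer) never enters ⇒ Evader avoids the target.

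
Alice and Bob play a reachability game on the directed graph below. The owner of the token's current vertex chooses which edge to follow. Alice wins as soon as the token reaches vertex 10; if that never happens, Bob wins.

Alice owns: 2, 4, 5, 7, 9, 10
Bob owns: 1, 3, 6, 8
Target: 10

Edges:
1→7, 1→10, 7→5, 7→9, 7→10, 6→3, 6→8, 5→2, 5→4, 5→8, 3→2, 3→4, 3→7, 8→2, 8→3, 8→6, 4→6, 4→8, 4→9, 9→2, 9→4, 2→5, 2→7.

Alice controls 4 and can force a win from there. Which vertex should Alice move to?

A0 = {10}
A1: add {7} — 7 (Alice) has 7→10.
A2: add {1, 2} — 1 (Bob): all of {7, 10} already in; 2 (Alice) has 2→7.
A3: add {5, 9} — 5 (Alice) has 5→2; 9 (Alice) has 9→2.
A4: add {4} — 4 (Alice) has 4→9.
A5: add {3} — 3 (Bob): all of {2, 4, 7} already in.
A6 = A5; e.g. 6 (Bob) can still go to 8. Fixed point.
From 4, successor 9 is in the attractor (rank 3); the other successors 6, 8 are not.

9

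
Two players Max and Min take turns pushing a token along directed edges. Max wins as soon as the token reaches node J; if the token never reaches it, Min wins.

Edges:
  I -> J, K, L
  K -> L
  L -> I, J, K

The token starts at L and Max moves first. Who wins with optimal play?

Max

Track states (vertex, player-to-move).
A0 = {(J,Max), (J,Min)}
A1: add {(I,Max), (L,Max)}.
(L,Max) ∈ A1 ⇒ Max forces the target.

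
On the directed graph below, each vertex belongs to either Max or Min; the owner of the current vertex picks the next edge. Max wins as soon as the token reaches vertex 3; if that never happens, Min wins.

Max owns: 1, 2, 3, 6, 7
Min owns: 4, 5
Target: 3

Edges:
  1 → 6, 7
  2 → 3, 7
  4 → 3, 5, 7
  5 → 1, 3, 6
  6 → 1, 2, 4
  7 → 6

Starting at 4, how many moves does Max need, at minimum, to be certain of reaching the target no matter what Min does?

A0 = {3}
A1: add {2} — 2 (Max) has 2→3.
A2: add {6} — 6 (Max) has 6→2.
A3: add {1, 7} — 1 (Max) has 1→6; 7 (Max) has 7→6.
A4: add {5} — 5 (Min): all of {1, 3, 6} already in.
A5: add {4} — 4 (Min): all of {3, 5, 7} already in.
A5 = all vertices. Fixed point.
4 enters the attractor at level 5, so Max can force the target in 5 moves from there.

5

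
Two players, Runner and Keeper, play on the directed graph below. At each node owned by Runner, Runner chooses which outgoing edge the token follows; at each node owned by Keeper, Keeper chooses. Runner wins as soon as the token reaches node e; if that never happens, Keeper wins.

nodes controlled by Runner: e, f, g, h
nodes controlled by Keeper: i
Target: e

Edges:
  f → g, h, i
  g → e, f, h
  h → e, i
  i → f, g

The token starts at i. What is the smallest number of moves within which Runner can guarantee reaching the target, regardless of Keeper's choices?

A0 = {e}
A1: add {g, h} — g (Runner) has g→e; h (Runner) has h→e.
A2: add {f} — f (Runner) has f→g.
A3: add {i} — i (Keeper): all of {f, g} already in.
A3 = all vertices. Fixed point.
i enters the attractor at level 3, so Runner can force the target in 3 moves from there.

3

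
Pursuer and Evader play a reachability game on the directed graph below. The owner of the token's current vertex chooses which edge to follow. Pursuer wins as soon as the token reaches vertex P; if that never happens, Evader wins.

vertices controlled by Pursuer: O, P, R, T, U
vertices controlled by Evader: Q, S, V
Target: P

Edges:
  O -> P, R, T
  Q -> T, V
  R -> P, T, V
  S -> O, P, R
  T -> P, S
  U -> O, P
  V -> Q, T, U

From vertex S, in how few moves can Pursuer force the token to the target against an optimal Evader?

A0 = {P}
A1: add {O, R, T, U} — O (Pursuer) has O→P; R (Pursuer) has R→P; T (Pursuer) has T→P; U (Pursuer) has U→P.
A2: add {S} — S (Evader): all of {O, P, R} already in.
A3 = A2; e.g. Q (Evader) can still go to V. Fixed point.
S enters the attractor at level 2, so Pursuer can force the target in 2 moves from there.

2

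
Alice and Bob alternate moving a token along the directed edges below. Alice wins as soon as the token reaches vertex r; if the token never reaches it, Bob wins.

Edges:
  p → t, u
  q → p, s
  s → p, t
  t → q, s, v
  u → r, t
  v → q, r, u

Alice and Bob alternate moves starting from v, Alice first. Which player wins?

Track states (vertex, player-to-move).
A0 = {(r,Alice), (r,Bob)}
A1: add {(u,Alice), (v,Alice)}.
(v,Alice) ∈ A1 ⇒ Alice forces the target.

Alice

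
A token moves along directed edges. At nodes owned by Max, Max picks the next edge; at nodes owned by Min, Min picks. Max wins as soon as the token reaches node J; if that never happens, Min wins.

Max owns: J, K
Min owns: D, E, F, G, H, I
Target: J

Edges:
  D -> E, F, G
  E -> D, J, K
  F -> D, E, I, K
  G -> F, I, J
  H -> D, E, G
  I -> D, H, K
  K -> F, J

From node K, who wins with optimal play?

A0 = {J}
A1: add {K} — K (Max) has K→J.
A2 = A1; e.g. D (Min) can still go to E. Fixed point.
K ∈ A1, so Max can force the target.

Max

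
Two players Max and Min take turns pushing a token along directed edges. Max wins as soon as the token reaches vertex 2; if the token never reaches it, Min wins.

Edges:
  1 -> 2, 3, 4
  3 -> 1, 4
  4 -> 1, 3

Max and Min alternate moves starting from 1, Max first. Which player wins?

Max

Track states (vertex, player-to-move).
A0 = {(2,Max), (2,Min)}
A1: add {(1,Max)}.
(1,Max) ∈ A1 ⇒ Max forces the target.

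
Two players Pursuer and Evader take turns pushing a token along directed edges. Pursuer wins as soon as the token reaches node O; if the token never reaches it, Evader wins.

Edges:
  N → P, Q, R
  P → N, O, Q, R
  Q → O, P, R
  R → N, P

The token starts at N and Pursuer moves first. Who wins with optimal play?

Evader

Track states (vertex, player-to-move).
A0 = {(O,Pursuer), (O,Evader)}
A1: add {(P,Pursuer), (Q,Pursuer)}.
A2 = A1; e.g. (N,Pursuer) stays out. (N,Pursuer) never enters ⇒ Evader avoids the target.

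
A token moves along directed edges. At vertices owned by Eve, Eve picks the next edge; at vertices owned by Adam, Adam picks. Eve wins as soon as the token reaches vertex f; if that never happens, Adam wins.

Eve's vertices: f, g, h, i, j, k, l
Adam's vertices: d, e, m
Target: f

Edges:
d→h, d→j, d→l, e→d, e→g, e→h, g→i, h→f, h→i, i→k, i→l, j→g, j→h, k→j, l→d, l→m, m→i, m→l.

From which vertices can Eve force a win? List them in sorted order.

f, g, h, i, j, k

A0 = {f}
A1: add {h} — h (Eve) has h→f.
A2: add {j} — j (Eve) has j→h.
A3: add {k} — k (Eve) has k→j.
A4: add {i} — i (Eve) has i→k.
A5: add {g} — g (Eve) has g→i.
A6 = A5; e.g. d (Adam) can still go to l. Fixed point.
Eve's winning region = {f, g, h, i, j, k}.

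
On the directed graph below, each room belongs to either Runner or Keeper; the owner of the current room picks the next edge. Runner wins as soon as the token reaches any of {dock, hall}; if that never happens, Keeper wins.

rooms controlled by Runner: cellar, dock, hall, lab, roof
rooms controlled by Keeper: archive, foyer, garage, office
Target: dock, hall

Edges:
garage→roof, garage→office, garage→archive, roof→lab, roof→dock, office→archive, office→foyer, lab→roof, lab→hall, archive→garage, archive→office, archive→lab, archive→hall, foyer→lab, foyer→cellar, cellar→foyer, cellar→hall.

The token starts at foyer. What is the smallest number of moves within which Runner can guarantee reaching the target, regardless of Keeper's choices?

2

A0 = {dock, hall}
A1: add {cellar, lab, roof} — roof (Runner) has roof→dock; lab (Runner) has lab→hall; cellar (Runner) has cellar→hall.
A2: add {foyer} — foyer (Keeper): all of {lab, cellar} already in.
A3 = A2; e.g. garage (Keeper) can still go to office. Fixed point.
foyer enters the attractor at level 2, so Runner can force the target in 2 moves from there.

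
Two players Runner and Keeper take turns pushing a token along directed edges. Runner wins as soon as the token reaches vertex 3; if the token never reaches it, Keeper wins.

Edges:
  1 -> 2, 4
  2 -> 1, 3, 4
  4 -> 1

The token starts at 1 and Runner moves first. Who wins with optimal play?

Keeper

Track states (vertex, player-to-move).
A0 = {(3,Runner), (3,Keeper)}
A1: add {(2,Runner)}.
A2 = A1; e.g. (1,Runner) stays out. (1,Runner) never enters ⇒ Keeper avoids the target.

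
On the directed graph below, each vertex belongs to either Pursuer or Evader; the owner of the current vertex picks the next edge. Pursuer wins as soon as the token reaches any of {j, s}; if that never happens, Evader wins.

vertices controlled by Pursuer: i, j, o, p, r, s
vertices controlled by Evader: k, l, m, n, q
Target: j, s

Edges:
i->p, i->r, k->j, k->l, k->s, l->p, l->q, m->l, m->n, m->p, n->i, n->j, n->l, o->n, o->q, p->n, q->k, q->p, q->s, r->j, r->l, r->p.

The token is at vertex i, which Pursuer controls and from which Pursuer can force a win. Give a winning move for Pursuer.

A0 = {j, s}
A1: add {r} — r (Pursuer) has r→j.
A2: add {i} — i (Pursuer) has i→r.
A3 = A2; e.g. k (Evader) can still go to l. Fixed point.
From i, successor r is in the attractor (rank 1); the other successor p is not.

r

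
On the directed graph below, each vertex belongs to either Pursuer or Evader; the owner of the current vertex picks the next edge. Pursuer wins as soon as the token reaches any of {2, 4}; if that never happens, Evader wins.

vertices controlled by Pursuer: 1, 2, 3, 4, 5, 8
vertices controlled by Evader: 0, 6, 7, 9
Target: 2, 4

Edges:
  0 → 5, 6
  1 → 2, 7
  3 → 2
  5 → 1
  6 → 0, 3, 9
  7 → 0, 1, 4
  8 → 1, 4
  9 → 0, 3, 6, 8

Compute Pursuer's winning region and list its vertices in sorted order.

1, 2, 3, 4, 5, 8

A0 = {2, 4}
A1: add {1, 3, 8} — 1 (Pursuer) has 1→2; 3 (Pursuer) has 3→2; 8 (Pursuer) has 8→4.
A2: add {5} — 5 (Pursuer) has 5→1.
A3 = A2; e.g. 0 (Evader) can still go to 6. Fixed point.
Pursuer's winning region = {1, 2, 3, 4, 5, 8}.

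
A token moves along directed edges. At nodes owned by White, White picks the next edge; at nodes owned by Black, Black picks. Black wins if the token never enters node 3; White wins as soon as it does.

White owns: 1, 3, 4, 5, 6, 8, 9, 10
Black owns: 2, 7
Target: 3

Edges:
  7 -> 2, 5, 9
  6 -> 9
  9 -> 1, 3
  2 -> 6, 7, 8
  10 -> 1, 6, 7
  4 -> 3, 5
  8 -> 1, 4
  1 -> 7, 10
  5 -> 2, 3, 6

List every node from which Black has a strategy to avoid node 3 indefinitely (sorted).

2, 7

A0 = {3}
A1: add {4, 5, 9} — 4 (White) has 4→3; 5 (White) has 5→3; 9 (White) has 9→3.
A2: add {6, 8} — 6 (White) has 6→9; 8 (White) has 8→4.
A3: add {10} — 10 (White) has 10→6.
A4: add {1} — 1 (White) has 1→10.
A5 = A4; e.g. 2 (Black) can still go to 7. Fixed point.
White's attractor = {1, 3, 4, 5, 6, 8, 9, 10}; Black avoids the target exactly from the complement.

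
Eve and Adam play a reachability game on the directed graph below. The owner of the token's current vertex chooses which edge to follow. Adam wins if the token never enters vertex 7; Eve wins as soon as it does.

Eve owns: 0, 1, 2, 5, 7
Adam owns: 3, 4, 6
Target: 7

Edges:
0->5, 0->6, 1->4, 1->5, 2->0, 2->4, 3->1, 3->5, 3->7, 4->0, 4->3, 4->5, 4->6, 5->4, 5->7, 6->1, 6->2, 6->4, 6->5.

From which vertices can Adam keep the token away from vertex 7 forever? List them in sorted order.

4, 6

A0 = {7}
A1: add {5} — 5 (Eve) has 5→7.
A2: add {0, 1} — 0 (Eve) has 0→5; 1 (Eve) has 1→5.
A3: add {2, 3} — 2 (Eve) has 2→0; 3 (Adam): all of {1, 5, 7} already in.
A4 = A3; e.g. 4 (Adam) can still go to 6. Fixed point.
Eve's attractor = {0, 1, 2, 3, 5, 7}; Adam avoids the target exactly from the complement.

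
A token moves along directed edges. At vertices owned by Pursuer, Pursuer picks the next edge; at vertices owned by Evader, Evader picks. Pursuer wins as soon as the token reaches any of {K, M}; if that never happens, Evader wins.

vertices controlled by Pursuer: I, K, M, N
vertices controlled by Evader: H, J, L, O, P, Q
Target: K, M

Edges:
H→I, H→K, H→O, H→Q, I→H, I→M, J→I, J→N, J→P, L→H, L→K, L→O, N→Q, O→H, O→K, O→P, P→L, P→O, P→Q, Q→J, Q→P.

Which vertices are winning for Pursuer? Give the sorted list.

A0 = {K, M}
A1: add {I} — I (Pursuer) has I→M.
A2 = A1; e.g. H (Evader) can still go to O. Fixed point.
Pursuer's winning region = {I, K, M}.

I, K, M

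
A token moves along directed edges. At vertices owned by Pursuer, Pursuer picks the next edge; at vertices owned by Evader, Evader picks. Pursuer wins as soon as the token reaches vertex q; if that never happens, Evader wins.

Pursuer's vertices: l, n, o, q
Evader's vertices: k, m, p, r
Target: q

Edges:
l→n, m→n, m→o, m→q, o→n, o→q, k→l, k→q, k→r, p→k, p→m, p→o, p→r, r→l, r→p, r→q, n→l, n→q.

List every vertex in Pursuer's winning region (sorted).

l, m, n, o, q

A0 = {q}
A1: add {n, o} — n (Pursuer) has n→q; o (Pursuer) has o→q.
A2: add {l, m} — l (Pursuer) has l→n; m (Evader): all of {n, o, q} already in.
A3 = A2; e.g. k (Evader) can still go to r. Fixed point.
Pursuer's winning region = {l, m, n, o, q}.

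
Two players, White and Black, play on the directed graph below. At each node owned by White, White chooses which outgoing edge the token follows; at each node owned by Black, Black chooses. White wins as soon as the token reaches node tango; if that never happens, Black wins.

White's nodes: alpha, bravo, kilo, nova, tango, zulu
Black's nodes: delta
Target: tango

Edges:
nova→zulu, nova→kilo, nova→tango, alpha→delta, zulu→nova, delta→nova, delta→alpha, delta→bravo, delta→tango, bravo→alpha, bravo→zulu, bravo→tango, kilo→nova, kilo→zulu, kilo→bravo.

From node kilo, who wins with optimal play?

White

A0 = {tango}
A1: add {bravo, nova} — nova (White) has nova→tango; bravo (White) has bravo→tango.
A2: add {kilo, zulu} — zulu (White) has zulu→nova; kilo (White) has kilo→nova.
A3 = A2; e.g. alpha (White) has no edge into A2. Fixed point.
kilo ∈ A2, so White can force the target.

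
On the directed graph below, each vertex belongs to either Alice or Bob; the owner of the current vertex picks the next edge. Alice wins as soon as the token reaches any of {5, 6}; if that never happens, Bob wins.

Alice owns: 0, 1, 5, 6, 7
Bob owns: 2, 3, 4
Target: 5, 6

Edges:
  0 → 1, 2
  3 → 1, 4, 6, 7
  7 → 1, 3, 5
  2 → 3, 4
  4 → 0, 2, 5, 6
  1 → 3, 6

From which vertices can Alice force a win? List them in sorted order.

A0 = {5, 6}
A1: add {1, 7} — 1 (Alice) has 1→6; 7 (Alice) has 7→5.
A2: add {0} — 0 (Alice) has 0→1.
A3 = A2; e.g. 2 (Bob) can still go to 3. Fixed point.
Alice's winning region = {0, 1, 5, 6, 7}.

0, 1, 5, 6, 7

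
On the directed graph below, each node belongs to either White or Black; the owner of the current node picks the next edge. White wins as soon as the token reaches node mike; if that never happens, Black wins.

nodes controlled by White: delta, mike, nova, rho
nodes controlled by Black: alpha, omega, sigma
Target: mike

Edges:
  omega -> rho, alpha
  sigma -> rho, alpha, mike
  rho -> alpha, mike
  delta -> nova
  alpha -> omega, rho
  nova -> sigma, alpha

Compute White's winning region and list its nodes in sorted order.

mike, rho

A0 = {mike}
A1: add {rho} — rho (White) has rho→mike.
A2 = A1; e.g. omega (Black) can still go to alpha. Fixed point.
White's winning region = {mike, rho}.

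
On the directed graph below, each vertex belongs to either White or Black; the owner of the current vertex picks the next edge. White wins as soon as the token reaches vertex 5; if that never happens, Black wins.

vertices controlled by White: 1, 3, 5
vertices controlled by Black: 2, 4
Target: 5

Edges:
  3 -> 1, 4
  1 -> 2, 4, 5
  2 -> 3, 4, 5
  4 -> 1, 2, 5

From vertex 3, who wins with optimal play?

White

A0 = {5}
A1: add {1} — 1 (White) has 1→5.
A2: add {3} — 3 (White) has 3→1.
A3 = A2; e.g. 2 (Black) can still go to 4. Fixed point.
3 ∈ A2, so White can force the target.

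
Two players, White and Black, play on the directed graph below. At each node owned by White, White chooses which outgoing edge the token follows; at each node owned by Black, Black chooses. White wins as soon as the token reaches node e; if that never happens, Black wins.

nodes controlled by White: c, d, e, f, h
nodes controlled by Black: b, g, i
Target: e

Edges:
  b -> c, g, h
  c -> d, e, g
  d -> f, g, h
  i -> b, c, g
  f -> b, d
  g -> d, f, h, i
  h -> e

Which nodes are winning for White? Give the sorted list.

c, d, e, f, h

A0 = {e}
A1: add {c, h} — c (White) has c→e; h (White) has h→e.
A2: add {d} — d (White) has d→h.
A3: add {f} — f (White) has f→d.
A4 = A3; e.g. b (Black) can still go to g. Fixed point.
White's winning region = {c, d, e, f, h}.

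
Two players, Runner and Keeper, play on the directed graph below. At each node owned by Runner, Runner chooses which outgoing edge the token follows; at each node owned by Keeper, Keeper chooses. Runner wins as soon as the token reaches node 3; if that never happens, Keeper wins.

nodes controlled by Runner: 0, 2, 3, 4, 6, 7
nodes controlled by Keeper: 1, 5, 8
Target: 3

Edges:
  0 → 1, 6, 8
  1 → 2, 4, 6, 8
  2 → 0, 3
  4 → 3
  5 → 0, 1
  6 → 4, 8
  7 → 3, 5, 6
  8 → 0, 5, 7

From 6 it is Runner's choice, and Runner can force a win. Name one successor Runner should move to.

A0 = {3}
A1: add {2, 4, 7} — 2 (Runner) has 2→3; 4 (Runner) has 4→3; 7 (Runner) has 7→3.
A2: add {6} — 6 (Runner) has 6→4.
A3: add {0} — 0 (Runner) has 0→6.
A4 = A3; e.g. 1 (Keeper) can still go to 8. Fixed point.
From 6, successor 4 is in the attractor (rank 1); the other successor 8 is not.

4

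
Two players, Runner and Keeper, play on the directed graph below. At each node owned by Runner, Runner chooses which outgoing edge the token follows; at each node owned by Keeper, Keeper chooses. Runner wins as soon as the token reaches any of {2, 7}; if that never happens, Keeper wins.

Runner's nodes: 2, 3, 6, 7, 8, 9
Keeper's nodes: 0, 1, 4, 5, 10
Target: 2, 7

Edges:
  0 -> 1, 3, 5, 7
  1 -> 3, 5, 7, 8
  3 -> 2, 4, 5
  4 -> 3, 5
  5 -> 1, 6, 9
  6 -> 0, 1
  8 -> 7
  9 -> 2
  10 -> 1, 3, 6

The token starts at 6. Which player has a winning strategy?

A0 = {2, 7}
A1: add {3, 8, 9} — 3 (Runner) has 3→2; 8 (Runner) has 8→7; 9 (Runner) has 9→2.
A2 = A1; e.g. 0 (Keeper) can still go to 1. Fixed point.
6 never enters the attractor, so Keeper can avoid the target forever.

Keeper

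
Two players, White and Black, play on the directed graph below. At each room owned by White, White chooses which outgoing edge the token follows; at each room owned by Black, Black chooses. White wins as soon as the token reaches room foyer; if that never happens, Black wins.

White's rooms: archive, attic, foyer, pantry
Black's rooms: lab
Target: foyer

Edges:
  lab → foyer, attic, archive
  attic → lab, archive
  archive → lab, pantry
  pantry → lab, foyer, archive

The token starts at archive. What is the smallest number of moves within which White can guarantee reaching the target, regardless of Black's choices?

A0 = {foyer}
A1: add {pantry} — pantry (White) has pantry→foyer.
A2: add {archive} — archive (White) has archive→pantry.
archive enters the attractor at level 2, so White can force the target in 2 moves from there.

2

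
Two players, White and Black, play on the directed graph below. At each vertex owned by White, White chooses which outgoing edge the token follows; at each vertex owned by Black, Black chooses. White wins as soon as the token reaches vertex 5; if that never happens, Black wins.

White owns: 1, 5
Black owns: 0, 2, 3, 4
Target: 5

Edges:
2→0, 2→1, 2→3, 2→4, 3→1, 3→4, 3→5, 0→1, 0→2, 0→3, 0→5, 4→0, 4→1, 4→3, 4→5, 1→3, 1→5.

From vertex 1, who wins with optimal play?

White

A0 = {5}
A1: add {1} — 1 (White) has 1→5.
A2 = A1; e.g. 0 (Black) can still go to 2. Fixed point.
1 ∈ A1, so White can force the target.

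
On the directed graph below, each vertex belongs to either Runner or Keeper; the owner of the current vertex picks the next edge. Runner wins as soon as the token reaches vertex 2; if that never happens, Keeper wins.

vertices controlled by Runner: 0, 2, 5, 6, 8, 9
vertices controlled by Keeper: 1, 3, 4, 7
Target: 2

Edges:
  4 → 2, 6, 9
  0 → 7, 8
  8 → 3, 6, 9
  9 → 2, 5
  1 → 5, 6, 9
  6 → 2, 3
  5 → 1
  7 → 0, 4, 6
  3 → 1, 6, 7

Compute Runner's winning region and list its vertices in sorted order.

A0 = {2}
A1: add {6, 9} — 6 (Runner) has 6→2; 9 (Runner) has 9→2.
A2: add {4, 8} — 4 (Keeper): all of {2, 6, 9} already in; 8 (Runner) has 8→6.
A3: add {0} — 0 (Runner) has 0→8.
A4: add {7} — 7 (Keeper): all of {0, 4, 6} already in.
A5 = A4; e.g. 1 (Keeper) can still go to 5. Fixed point.
Runner's winning region = {0, 2, 4, 6, 7, 8, 9}.

0, 2, 4, 6, 7, 8, 9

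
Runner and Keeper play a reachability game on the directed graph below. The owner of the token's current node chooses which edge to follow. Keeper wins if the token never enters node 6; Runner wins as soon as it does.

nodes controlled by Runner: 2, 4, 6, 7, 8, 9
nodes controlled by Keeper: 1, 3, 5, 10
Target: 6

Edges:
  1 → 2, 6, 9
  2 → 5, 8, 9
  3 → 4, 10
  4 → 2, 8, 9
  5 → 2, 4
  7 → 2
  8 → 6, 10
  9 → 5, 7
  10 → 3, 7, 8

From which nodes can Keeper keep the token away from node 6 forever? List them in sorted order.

3, 10

A0 = {6}
A1: add {8} — 8 (Runner) has 8→6.
A2: add {2, 4} — 2 (Runner) has 2→8; 4 (Runner) has 4→8.
A3: add {5, 7} — 5 (Keeper): all of {2, 4} already in; 7 (Runner) has 7→2.
A4: add {9} — 9 (Runner) has 9→5.
A5: add {1} — 1 (Keeper): all of {2, 6, 9} already in.
A6 = A5; e.g. 3 (Keeper) can still go to 10. Fixed point.
Runner's attractor = {1, 2, 4, 5, 6, 7, 8, 9}; Keeper avoids the target exactly from the complement.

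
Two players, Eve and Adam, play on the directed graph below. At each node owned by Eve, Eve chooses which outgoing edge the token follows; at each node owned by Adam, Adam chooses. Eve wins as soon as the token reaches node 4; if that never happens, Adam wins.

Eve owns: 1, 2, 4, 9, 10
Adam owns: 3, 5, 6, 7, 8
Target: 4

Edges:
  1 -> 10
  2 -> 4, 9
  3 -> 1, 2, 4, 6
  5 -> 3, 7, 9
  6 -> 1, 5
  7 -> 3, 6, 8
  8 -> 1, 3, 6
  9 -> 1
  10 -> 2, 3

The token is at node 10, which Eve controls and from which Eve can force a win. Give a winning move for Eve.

A0 = {4}
A1: add {2} — 2 (Eve) has 2→4.
A2: add {10} — 10 (Eve) has 10→2.
A3: add {1} — 1 (Eve) has 1→10.
A4: add {9} — 9 (Eve) has 9→1.
A5 = A4; e.g. 3 (Adam) can still go to 6. Fixed point.
From 10, successor 2 is in the attractor (rank 1); the other successor 3 is not.

2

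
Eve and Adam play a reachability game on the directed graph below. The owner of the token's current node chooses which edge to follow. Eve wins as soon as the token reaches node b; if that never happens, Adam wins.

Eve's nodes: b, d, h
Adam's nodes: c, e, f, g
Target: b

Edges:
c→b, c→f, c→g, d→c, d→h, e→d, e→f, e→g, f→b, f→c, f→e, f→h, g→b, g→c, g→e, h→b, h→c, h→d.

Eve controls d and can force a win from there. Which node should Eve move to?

h

A0 = {b}
A1: add {h} — h (Eve) has h→b.
A2: add {d} — d (Eve) has d→h.
A3 = A2; e.g. c (Adam) can still go to f. Fixed point.
From d, successor h is in the attractor (rank 1); the other successor c is not.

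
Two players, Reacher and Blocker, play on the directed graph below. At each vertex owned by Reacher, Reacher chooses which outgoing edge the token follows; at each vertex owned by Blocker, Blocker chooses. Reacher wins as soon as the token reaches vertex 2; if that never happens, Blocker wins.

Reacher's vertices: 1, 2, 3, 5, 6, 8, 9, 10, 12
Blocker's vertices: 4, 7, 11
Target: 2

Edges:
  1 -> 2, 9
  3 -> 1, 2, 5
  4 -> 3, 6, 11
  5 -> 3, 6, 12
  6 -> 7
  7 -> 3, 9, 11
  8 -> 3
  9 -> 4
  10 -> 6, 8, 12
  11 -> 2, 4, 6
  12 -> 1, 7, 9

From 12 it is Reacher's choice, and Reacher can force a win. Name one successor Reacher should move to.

1

A0 = {2}
A1: add {1, 3} — 1 (Reacher) has 1→2; 3 (Reacher) has 3→2.
A2: add {5, 8, 12} — 5 (Reacher) has 5→3; 8 (Reacher) has 8→3; 12 (Reacher) has 12→1.
A3: add {10} — 10 (Reacher) has 10→8.
A4 = A3; e.g. 4 (Blocker) can still go to 6. Fixed point.
From 12, successor 1 is in the attractor (rank 1); the other successors 7, 9 are not.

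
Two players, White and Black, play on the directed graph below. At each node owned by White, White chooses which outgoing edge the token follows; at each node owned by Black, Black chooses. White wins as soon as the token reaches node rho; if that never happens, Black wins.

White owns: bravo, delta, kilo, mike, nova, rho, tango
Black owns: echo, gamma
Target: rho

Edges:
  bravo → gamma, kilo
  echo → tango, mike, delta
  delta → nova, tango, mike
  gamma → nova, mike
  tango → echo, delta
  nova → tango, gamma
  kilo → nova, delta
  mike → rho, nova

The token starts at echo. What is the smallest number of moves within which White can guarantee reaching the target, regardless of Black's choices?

A0 = {rho}
A1: add {mike} — mike (White) has mike→rho.
A2: add {delta} — delta (White) has delta→mike.
A3: add {kilo, tango} — tango (White) has tango→delta; kilo (White) has kilo→delta.
A4: add {bravo, echo, nova} — nova (White) has nova→tango; echo (Black): all of {tango, mike, delta} already in; bravo (White) has bravo→kilo.
echo enters the attractor at level 4, so White can force the target in 4 moves from there.

4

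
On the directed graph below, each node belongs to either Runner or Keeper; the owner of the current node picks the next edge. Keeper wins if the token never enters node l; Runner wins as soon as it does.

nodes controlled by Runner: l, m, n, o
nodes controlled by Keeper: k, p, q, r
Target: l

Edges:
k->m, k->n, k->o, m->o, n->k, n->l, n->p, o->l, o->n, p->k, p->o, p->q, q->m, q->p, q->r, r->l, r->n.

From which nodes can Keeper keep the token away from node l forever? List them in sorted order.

p, q

A0 = {l}
A1: add {n, o} — n (Runner) has n→l; o (Runner) has o→l.
A2: add {m, r} — m (Runner) has m→o; r (Keeper): all of {l, n} already in.
A3: add {k} — k (Keeper): all of {m, n, o} already in.
A4 = A3; e.g. p (Keeper) can still go to q. Fixed point.
Runner's attractor = {k, l, m, n, o, r}; Keeper avoids the target exactly from the complement.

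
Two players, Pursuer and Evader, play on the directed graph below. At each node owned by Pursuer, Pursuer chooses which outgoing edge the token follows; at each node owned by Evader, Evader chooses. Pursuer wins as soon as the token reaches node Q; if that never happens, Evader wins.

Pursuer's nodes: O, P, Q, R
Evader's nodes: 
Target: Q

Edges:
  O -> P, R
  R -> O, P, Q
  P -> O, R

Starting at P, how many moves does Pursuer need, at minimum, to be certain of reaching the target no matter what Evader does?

A0 = {Q}
A1: add {R} — R (Pursuer) has R→Q.
A2: add {O, P} — O (Pursuer) has O→R; P (Pursuer) has P→R.
A2 = all vertices. Fixed point.
P enters the attractor at level 2, so Pursuer can force the target in 2 moves from there.

2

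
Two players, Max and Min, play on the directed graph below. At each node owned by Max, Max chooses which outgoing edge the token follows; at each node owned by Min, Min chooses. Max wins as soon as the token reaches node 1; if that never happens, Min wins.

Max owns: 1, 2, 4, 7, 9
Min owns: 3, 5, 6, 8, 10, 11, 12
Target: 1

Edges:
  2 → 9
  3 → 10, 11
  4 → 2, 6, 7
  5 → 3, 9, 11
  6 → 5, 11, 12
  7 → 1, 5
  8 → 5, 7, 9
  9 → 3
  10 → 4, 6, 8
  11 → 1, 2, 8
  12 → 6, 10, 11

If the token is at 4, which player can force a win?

A0 = {1}
A1: add {7} — 7 (Max) has 7→1.
A2: add {4} — 4 (Max) has 4→7.
A3 = A2; e.g. 2 (Max) has no edge into A2. Fixed point.
4 ∈ A2, so Max can force the target.

Max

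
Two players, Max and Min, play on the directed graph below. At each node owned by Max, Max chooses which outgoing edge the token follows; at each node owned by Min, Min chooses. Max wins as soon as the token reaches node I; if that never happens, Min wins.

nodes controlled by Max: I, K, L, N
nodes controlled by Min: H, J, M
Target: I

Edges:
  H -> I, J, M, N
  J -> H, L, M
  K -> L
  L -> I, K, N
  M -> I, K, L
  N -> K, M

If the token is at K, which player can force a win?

Max

A0 = {I}
A1: add {L} — L (Max) has L→I.
A2: add {K} — K (Max) has K→L.
K ∈ A2, so Max can force the target.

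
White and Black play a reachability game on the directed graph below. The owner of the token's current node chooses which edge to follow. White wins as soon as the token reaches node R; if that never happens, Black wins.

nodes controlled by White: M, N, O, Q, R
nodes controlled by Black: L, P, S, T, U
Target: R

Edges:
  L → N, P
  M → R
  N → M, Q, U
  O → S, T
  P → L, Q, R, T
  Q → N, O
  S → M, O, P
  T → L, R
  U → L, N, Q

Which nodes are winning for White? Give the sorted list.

M, N, Q, R

A0 = {R}
A1: add {M} — M (White) has M→R.
A2: add {N} — N (White) has N→M.
A3: add {Q} — Q (White) has Q→N.
A4 = A3; e.g. L (Black) can still go to P. Fixed point.
White's winning region = {M, N, Q, R}.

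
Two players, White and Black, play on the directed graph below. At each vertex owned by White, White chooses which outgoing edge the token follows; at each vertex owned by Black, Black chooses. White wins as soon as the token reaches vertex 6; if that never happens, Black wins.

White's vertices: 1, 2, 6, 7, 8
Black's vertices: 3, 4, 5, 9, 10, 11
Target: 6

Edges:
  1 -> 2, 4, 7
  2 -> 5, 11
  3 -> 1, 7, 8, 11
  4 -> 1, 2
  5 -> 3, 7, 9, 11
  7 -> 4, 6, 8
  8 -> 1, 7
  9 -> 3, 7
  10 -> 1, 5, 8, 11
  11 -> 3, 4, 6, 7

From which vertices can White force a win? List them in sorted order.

1, 6, 7, 8

A0 = {6}
A1: add {7} — 7 (White) has 7→6.
A2: add {1, 8} — 1 (White) has 1→7; 8 (White) has 8→7.
A3 = A2; e.g. 2 (White) has no edge into A2. Fixed point.
White's winning region = {1, 6, 7, 8}.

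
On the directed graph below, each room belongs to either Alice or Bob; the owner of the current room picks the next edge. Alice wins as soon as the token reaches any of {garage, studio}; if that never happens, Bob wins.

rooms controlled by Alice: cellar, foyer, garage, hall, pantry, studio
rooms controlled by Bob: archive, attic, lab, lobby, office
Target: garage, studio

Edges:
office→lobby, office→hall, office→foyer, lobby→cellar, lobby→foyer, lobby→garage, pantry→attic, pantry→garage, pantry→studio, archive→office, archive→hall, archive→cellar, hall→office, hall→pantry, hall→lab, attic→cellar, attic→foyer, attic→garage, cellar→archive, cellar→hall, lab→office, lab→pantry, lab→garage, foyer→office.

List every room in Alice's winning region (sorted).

A0 = {garage, studio}
A1: add {pantry} — pantry (Alice) has pantry→garage.
A2: add {hall} — hall (Alice) has hall→pantry.
A3: add {cellar} — cellar (Alice) has cellar→hall.
A4 = A3; e.g. office (Bob) can still go to lobby. Fixed point.
Alice's winning region = {cellar, garage, hall, pantry, studio}.

cellar, garage, hall, pantry, studio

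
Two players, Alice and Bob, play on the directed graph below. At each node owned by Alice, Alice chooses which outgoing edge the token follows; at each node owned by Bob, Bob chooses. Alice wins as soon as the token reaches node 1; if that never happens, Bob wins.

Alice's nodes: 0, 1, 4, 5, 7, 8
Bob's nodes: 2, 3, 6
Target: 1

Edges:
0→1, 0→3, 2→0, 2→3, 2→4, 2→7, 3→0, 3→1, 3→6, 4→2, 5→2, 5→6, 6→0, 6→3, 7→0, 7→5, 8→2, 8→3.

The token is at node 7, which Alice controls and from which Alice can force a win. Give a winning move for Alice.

0

A0 = {1}
A1: add {0} — 0 (Alice) has 0→1.
A2: add {7} — 7 (Alice) has 7→0.
A3 = A2; e.g. 2 (Bob) can still go to 3. Fixed point.
From 7, successor 0 is in the attractor (rank 1); the other successor 5 is not.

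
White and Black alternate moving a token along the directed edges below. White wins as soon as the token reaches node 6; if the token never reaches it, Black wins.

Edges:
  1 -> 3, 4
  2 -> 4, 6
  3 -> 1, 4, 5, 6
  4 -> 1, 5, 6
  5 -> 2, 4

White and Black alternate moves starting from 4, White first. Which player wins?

Track states (vertex, player-to-move).
A0 = {(6,White), (6,Black)}
A1: add {(2,White), (3,White), (4,White)}.
(4,White) ∈ A1 ⇒ White forces the target.

White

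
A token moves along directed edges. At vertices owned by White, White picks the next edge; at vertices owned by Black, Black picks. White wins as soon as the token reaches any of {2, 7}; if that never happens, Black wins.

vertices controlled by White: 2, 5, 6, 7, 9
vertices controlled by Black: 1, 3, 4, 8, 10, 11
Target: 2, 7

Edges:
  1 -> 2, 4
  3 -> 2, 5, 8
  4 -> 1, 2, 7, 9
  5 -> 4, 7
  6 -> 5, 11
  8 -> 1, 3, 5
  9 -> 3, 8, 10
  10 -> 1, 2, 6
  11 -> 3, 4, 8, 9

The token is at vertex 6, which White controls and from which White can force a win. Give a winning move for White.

5

A0 = {2, 7}
A1: add {5} — 5 (White) has 5→7.
A2: add {6} — 6 (White) has 6→5.
A3 = A2; e.g. 1 (Black) can still go to 4. Fixed point.
From 6, successor 5 is in the attractor (rank 1); the other successor 11 is not.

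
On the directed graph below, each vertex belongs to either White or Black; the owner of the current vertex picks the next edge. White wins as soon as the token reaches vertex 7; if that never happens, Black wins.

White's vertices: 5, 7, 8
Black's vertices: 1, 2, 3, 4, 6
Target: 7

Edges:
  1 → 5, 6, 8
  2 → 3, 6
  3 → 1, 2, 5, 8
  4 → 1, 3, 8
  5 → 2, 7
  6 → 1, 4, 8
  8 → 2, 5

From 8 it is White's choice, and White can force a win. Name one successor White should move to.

A0 = {7}
A1: add {5} — 5 (White) has 5→7.
A2: add {8} — 8 (White) has 8→5.
A3 = A2; e.g. 1 (Black) can still go to 6. Fixed point.
From 8, successor 5 is in the attractor (rank 1); the other successor 2 is not.

5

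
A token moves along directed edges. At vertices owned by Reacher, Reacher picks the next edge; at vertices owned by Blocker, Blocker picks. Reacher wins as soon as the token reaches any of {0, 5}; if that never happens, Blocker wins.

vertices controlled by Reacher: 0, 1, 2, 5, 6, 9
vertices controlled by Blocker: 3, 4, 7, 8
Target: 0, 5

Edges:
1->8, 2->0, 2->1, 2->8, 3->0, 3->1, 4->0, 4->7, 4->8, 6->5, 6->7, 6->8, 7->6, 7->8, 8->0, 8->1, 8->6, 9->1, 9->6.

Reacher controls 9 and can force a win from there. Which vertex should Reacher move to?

6

A0 = {0, 5}
A1: add {2, 6} — 2 (Reacher) has 2→0; 6 (Reacher) has 6→5.
A2: add {9} — 9 (Reacher) has 9→6.
A3 = A2; e.g. 1 (Reacher) has no edge into A2. Fixed point.
From 9, successor 6 is in the attractor (rank 1); the other successor 1 is not.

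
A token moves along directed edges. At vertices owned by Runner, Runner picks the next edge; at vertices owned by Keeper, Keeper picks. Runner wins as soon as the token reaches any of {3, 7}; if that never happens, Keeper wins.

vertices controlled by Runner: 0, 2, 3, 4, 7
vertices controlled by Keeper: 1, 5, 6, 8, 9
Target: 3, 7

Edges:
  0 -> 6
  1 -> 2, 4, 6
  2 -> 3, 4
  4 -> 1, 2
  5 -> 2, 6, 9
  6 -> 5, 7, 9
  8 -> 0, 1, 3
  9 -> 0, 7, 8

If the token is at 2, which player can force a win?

Runner

A0 = {3, 7}
A1: add {2} — 2 (Runner) has 2→3.
2 ∈ A1, so Runner can force the target.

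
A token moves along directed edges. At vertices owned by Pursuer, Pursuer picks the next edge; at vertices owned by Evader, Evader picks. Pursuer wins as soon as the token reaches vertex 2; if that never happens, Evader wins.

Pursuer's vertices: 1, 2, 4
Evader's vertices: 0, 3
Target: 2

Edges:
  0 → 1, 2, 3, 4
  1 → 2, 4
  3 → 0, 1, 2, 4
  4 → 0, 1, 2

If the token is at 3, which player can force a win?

Evader

A0 = {2}
A1: add {1, 4} — 1 (Pursuer) has 1→2; 4 (Pursuer) has 4→2.
A2 = A1; e.g. 0 (Evader) can still go to 3. Fixed point.
3 never enters the attractor, so Evader can avoid the target forever.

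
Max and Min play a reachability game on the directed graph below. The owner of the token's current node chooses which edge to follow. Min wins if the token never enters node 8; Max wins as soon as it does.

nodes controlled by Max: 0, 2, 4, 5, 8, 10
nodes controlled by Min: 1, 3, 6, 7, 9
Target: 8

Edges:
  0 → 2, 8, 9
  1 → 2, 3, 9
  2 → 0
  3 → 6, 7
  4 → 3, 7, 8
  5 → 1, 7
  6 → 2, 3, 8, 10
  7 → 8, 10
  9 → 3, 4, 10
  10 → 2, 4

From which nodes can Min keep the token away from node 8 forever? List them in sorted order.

A0 = {8}
A1: add {0, 4} — 0 (Max) has 0→8; 4 (Max) has 4→8.
A2: add {2, 10} — 2 (Max) has 2→0; 10 (Max) has 10→4.
A3: add {7} — 7 (Min): all of {8, 10} already in.
A4: add {5} — 5 (Max) has 5→7.
A5 = A4; e.g. 1 (Min) can still go to 3. Fixed point.
Max's attractor = {0, 2, 4, 5, 7, 8, 10}; Min avoids the target exactly from the complement.

1, 3, 6, 9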